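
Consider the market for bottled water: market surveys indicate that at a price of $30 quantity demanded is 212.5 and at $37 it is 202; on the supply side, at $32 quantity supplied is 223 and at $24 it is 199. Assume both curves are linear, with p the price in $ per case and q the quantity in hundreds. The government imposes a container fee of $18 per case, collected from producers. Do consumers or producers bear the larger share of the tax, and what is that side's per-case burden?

Demand slope: (202 − 212.5)/(37 − 30) = -1.5, so qd = 257.5 − 1.5p.
Supply slope: (199 − 223)/(24 − 32) = 3, so qs = 3p + 127.
Before the tax: set 257.5 − 1.5p = 3p + 127 → p* = $29, q* = 214.
With the tax collected from producers, supply shifts: qs = 3(p − 18) + 127.
New equilibrium: consumers pay $41, producers receive $23, q = 196. (Wedge: pb − ps = 18.)
Per-case burden: consumers $12, producers $6.
Consumers take the larger share because demand is less price-elastic here (demand slope 1.5 vs supply slope 3).
The less price-elastic side of the market bears the larger share of a per-unit tax.

Consumers bear the larger share: $12 per case.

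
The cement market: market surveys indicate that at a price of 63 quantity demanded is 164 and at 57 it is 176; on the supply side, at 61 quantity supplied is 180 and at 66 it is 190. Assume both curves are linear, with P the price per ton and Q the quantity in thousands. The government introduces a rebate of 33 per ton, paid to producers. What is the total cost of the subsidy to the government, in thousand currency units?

Demand slope: (176 − 164)/(57 − 63) = -2, so Qd = 290 − 2P.
Supply slope: (190 − 180)/(66 − 61) = 2, so Qs = 2P + 58.
Without the subsidy, 290 − 2P = 2P + 58 gives 4P = 232, so P* = 58 and Q* = 174.
With a per-unit subsidy paid to producers, each receives P + 33 per unit sold, so supply becomes Qs = 2(P + 33) + 58.
Solving gives Q = 207 with consumers paying 41.5 and producers receiving 74.5 (the 33 wedge).
Outlay = t · Q = 33 · 207 = 6831.

Government outlay = 6831 thousand.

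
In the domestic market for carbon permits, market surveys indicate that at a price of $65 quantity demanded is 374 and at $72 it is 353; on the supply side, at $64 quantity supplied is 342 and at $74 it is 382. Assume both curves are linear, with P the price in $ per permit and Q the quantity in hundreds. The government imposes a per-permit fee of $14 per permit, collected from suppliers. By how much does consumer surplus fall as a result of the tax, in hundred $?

Consumer surplus falls by $2800 hundred.

Demand slope: (353 − 374)/(72 − 65) = -3, so Qd = 569 − 3P.
Supply slope: (382 − 342)/(74 − 64) = 4, so Qs = 4P + 86.
Without the tax, 569 − 3P = 4P + 86 gives 7P = 483, so P* = $69 and Q* = 362.
With the tax collected from suppliers, supply shifts: Qs = 4(P − 14) + 86.
New equilibrium: buyers pay $77, suppliers receive $63, Q = 338. (Wedge: Pb − Ps = 14.)
ΔCS is the trapezoid between Q = 338 and Q = 362 of height $8: ½ · (362 + 338) · 8 = $2800.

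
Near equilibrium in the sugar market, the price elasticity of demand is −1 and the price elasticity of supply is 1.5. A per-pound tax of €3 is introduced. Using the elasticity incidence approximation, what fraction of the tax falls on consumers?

Consumers' share ≈ 0.6.

Incidence ratio: consumers' share ≈ εs / (εs + |εd|) = 1.5 / (1.5 + 1) = 0.6.
Supply is the more elastic side, so consumers bear the larger share.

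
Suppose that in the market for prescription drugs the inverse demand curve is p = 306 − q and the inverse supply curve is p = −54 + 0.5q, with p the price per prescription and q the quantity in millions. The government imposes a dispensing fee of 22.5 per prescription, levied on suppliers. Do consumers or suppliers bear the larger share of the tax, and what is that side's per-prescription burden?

Consumers bear the larger share: 15 per prescription.

Rewrite in direct form: qd = 306 − p and qs = 2p + 108.
Without the tax, 306 − p = 2p + 108 gives 3p = 198, so p* = 66 and q* = 240.
With the tax collected from suppliers, supply shifts: qs = 2(p − 22.5) + 108.
New equilibrium: consumers pay 81, suppliers receive 58.5, q = 225. (Wedge: pb − ps = 22.5.)
Per-prescription burden: consumers 15, suppliers 7.5.
Consumers take the larger share because demand is less price-elastic here (demand slope 1 vs supply slope 2).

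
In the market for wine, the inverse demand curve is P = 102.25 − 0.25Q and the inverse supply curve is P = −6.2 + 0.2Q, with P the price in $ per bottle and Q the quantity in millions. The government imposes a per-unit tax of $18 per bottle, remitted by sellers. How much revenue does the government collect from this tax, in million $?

Inverting to Q(P) form: Qd = 409 − 4P; Qs = 5P + 31.
Without the tax, 409 − 4P = 5P + 31 gives 9P = 378, so P* = $42 and Q* = 241.
With the tax collected from sellers, supply shifts: Qs = 5(P − 18) + 31.
Solving gives Q = 201 with consumers paying $52 and sellers receiving $34 (the $18 wedge).
Revenue = t · Q = 18 · 201 = $3618.

Tax revenue = $3618 million.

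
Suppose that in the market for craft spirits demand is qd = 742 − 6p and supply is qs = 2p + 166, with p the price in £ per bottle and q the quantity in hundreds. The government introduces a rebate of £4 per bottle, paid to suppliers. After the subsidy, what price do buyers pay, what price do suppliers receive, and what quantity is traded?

Buyers pay £71; suppliers receive £75; quantity = 316.

Before the subsidy: set 742 − 6p = 2p + 166 → p* = £72, q* = 310.
With a per-unit subsidy paid to suppliers, each receives p + 4 per unit sold, so supply becomes qs = 2(p + 4) + 166.
New equilibrium: buyers pay £71, suppliers receive £75, q = 316. (Wedge: pb − ps = −4.)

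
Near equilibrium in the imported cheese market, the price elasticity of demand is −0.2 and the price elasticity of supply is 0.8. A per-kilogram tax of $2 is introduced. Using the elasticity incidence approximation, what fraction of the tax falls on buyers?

Incidence ratio: buyers' share ≈ εs / (εs + |εd|) = 0.8 / (0.8 + 0.2) = 0.8.
Supply is the more elastic side, so buyers bear the larger share.

Buyers' share ≈ 0.8.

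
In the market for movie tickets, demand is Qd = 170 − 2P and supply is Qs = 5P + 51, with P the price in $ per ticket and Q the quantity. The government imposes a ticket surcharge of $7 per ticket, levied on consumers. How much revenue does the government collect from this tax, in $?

Tax revenue = $882.

Before the tax: set 170 − 2P = 5P + 51 → P* = $17, Q* = 136.
With the tax collected from consumers, demand (in seller-price terms) shifts: Qd = 170 − 2(P + 7).
Solving gives Q = 126 with consumers paying $22 and suppliers receiving $15 (the $7 wedge).
Revenue = t · Q = 7 · 126 = $882.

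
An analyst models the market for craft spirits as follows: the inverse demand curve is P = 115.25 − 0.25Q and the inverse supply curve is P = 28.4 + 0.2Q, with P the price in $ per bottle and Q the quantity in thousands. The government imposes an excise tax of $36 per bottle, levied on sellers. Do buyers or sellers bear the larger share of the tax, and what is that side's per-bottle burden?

Buyers bear the larger share: $20 per bottle.

Rewrite in direct form: Qd = 461 − 4P and Qs = 5P − 142.
Before the tax: set 461 − 4P = 5P − 142 → P* = $67, Q* = 193.
With the tax collected from sellers, supply shifts: Qs = 5(P − 36) − 142.
New equilibrium: buyers pay $87, sellers receive $51, Q = 113. (Wedge: Pb − Ps = 36.)
Per-bottle burden: buyers $20, sellers $16.
Buyers take the larger share because demand is less price-elastic here (demand slope 4 vs supply slope 5).
The less price-elastic side of the market bears the larger share of a per-unit tax.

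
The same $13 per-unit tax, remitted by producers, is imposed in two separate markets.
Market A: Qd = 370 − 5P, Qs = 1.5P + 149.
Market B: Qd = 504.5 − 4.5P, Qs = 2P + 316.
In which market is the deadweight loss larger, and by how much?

Market B, by $19.5.

Market A: pre-tax P* = $34, Q* = 200; post-tax Q = 185; deadweight loss = $97.5.
Market B: pre-tax P* = $29, Q* = 374; post-tax Q = 356; deadweight loss = $117.
Difference: $97.5 vs $117 → market B is larger by $19.5.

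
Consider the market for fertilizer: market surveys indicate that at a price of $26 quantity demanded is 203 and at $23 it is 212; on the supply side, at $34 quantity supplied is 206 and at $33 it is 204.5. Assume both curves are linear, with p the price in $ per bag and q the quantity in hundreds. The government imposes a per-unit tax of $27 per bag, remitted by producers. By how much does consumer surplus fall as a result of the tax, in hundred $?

Consumer surplus falls by $1651.5 hundred.

Demand slope: (212 − 203)/(23 − 26) = -3, so qd = 281 − 3p.
Supply slope: (204.5 − 206)/(33 − 34) = 1.5, so qs = 1.5p + 155.
Before the tax: set 281 − 3p = 1.5p + 155 → p* = $28, q* = 197.
With the tax collected from producers, supply shifts: qs = 1.5(p − 27) + 155.
Solving gives q = 170 with consumers paying $37 and producers receiving $10 (the $27 wedge).
ΔCS is the trapezoid between Q = 170 and Q = 197 of height $9: ½ · (197 + 170) · 9 = $1651.5.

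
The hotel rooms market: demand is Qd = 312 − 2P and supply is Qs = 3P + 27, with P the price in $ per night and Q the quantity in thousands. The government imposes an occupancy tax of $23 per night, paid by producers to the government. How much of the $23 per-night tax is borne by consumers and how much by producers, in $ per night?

Consumers bear $13.8 per night; producers bear $9.2 per night.

Without the tax, 312 − 2P = 3P + 27 gives 5P = 285, so P* = $57 and Q* = 198.
With the tax collected from producers, supply shifts: Qs = 3(P − 23) + 27.
Solving gives Q = 170.4 with consumers paying $70.8 and producers receiving $47.8 (the $23 wedge).
Burden on consumers: $13.8; on producers: $9.2. (They sum to $23.)
The less price-elastic side of the market bears the larger share of a per-unit tax.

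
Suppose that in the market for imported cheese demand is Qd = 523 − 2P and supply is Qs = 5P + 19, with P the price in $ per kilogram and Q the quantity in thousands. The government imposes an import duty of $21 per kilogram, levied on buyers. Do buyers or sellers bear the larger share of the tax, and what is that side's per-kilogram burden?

Without the tax, 523 − 2P = 5P + 19 gives 7P = 504, so P* = $72 and Q* = 379.
With the tax collected from buyers, demand (in seller-price terms) shifts: Qd = 523 − 2(P + 21).
New equilibrium: buyers pay $87, sellers receive $66, Q = 349. (Wedge: Pb − Ps = 21.)
Per-kilogram burden: buyers $15, sellers $6.
Buyers take the larger share because demand is less price-elastic here (demand slope 2 vs supply slope 5).

Buyers bear the larger share: $15 per kilogram.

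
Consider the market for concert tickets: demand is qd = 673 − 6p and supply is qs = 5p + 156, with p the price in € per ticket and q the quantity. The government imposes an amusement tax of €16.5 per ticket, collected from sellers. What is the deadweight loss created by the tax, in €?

Deadweight loss = €371.25.

Without the tax, 673 − 6p = 5p + 156 gives 11p = 517, so p* = €47 and q* = 391.
With the tax collected from sellers, supply shifts: qs = 5(p − 16.5) + 156.
New equilibrium: buyers pay €54.5, sellers receive €38, q = 346. (Wedge: pb − ps = 16.5.)
Quantity falls by |ΔQ| = |391 − 346| = 45.
DWL = ½ · t · |ΔQ| = ½ · 16.5 · 45 = €371.25.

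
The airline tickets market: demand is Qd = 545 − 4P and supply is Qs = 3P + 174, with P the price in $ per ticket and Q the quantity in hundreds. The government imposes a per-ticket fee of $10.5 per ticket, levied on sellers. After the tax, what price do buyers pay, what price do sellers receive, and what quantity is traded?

Buyers pay $57.5; sellers receive $47; quantity = 315.

Without the tax, 545 − 4P = 3P + 174 gives 7P = 371, so P* = $53 and Q* = 333.
With the tax collected from sellers, supply shifts: Qs = 3(P − 10.5) + 174.
New equilibrium: buyers pay $57.5, sellers receive $47, Q = 315. (Wedge: Pb − Ps = 10.5.)
The less price-elastic side of the market bears the larger share of a per-unit tax.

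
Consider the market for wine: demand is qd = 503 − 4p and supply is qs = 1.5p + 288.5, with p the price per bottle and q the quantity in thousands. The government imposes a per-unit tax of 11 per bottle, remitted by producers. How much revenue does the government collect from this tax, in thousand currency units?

Tax revenue = 3685 thousand.

Before the tax: set 503 − 4p = 1.5p + 288.5 → p* = 39, q* = 347.
With the tax collected from producers, supply shifts: qs = 1.5(p − 11) + 288.5.
Solving gives q = 335 with buyers paying 42 and producers receiving 31 (the 11 wedge).
Revenue = t · Q = 11 · 335 = 3685.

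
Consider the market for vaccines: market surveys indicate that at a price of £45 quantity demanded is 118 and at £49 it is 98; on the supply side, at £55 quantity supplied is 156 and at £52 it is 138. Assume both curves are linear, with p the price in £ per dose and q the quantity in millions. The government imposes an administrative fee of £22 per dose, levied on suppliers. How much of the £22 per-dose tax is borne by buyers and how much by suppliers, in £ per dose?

Demand slope: (98 − 118)/(49 − 45) = -5, so qd = 343 − 5p.
Supply slope: (138 − 156)/(52 − 55) = 6, so qs = 6p − 174.
Without the tax, 343 − 5p = 6p − 174 gives 11p = 517, so p* = £47 and q* = 108.
With the tax collected from suppliers, supply shifts: qs = 6(p − 22) − 174.
Solving gives q = 48 with buyers paying £59 and suppliers receiving £37 (the £22 wedge).
Burden on buyers: £12; on suppliers: £10. (They sum to £22.)

Buyers bear £12 per dose; suppliers bear £10 per dose.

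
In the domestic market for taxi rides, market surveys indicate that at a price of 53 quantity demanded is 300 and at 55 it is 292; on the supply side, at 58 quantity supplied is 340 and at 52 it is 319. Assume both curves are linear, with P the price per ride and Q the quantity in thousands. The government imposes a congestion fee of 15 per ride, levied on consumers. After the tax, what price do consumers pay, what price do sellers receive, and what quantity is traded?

Consumers pay 57; sellers receive 42; quantity = 284.

Demand slope: (292 − 300)/(55 − 53) = -4, so Qd = 512 − 4P.
Supply slope: (319 − 340)/(52 − 58) = 3.5, so Qs = 3.5P + 137.
Without the tax, 512 − 4P = 3.5P + 137 gives 7.5P = 375, so P* = 50 and Q* = 312.
With the tax collected from consumers, demand (in seller-price terms) shifts: Qd = 512 − 4(P + 15).
Solving gives Q = 284 with consumers paying 57 and sellers receiving 42 (the 15 wedge).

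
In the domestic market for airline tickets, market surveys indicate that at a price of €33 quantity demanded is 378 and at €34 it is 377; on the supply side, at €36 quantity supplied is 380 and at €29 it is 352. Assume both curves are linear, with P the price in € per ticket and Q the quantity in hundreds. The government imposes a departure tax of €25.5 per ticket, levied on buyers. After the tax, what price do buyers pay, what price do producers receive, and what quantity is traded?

Demand slope: (377 − 378)/(34 − 33) = -1, so Qd = 411 − P.
Supply slope: (352 − 380)/(29 − 36) = 4, so Qs = 4P + 236.
Before the tax: set 411 − P = 4P + 236 → P* = €35, Q* = 376.
With the tax collected from buyers, demand (in seller-price terms) shifts: Qd = 411 − (P + 25.5).
Solving gives Q = 355.6 with buyers paying €55.4 and producers receiving €29.9 (the €25.5 wedge).
The less price-elastic side of the market bears the larger share of a per-unit tax.

Buyers pay €55.4; producers receive €29.9; quantity = 355.6.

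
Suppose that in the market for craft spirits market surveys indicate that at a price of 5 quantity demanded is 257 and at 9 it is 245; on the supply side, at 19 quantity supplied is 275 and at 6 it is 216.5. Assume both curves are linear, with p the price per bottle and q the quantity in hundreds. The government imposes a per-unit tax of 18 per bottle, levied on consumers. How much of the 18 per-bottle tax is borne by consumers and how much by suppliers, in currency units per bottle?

Consumers bear 10.8 per bottle; suppliers bear 7.2 per bottle.

Demand slope: (245 − 257)/(9 − 5) = -3, so qd = 272 − 3p.
Supply slope: (216.5 − 275)/(6 − 19) = 4.5, so qs = 4.5p + 189.5.
Before the tax: set 272 − 3p = 4.5p + 189.5 → p* = 11, q* = 239.
With the tax collected from consumers, demand (in seller-price terms) shifts: qd = 272 − 3(p + 18).
Solving gives q = 206.6 with consumers paying 21.8 and suppliers receiving 3.8 (the 18 wedge).
Burden on consumers: 10.8; on suppliers: 7.2. (They sum to 18.)
The less price-elastic side of the market bears the larger share of a per-unit tax.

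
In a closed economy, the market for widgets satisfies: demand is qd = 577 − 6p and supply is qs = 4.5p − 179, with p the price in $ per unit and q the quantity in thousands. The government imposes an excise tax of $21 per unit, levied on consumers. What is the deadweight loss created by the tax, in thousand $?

Deadweight loss = $567 thousand.

Without the tax, 577 − 6p = 4.5p − 179 gives 10.5p = 756, so p* = $72 and q* = 145.
With the tax collected from consumers, demand (in seller-price terms) shifts: qd = 577 − 6(p + 21).
Solving gives q = 91 with consumers paying $81 and suppliers receiving $60 (the $21 wedge).
Quantity falls by |ΔQ| = |145 − 91| = 54.
DWL = ½ · t · |ΔQ| = ½ · 21 · 54 = $567.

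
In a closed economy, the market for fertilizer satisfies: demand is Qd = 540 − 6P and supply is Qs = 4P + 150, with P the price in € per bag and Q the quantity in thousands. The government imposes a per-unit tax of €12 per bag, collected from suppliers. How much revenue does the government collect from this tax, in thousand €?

Before the tax: set 540 − 6P = 4P + 150 → P* = €39, Q* = 306.
With the tax collected from suppliers, supply shifts: Qs = 4(P − 12) + 150.
Solving gives Q = 277.2 with buyers paying €43.8 and suppliers receiving €31.8 (the €12 wedge).
Revenue = t · Q = 12 · 277.2 = €3326.4.

Tax revenue = €3326.4 thousand.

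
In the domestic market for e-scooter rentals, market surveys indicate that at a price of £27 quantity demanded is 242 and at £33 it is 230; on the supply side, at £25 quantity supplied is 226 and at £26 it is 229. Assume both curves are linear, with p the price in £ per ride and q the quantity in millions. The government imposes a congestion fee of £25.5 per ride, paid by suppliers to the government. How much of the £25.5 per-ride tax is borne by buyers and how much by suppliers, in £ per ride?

Demand slope: (230 − 242)/(33 − 27) = -2, so qd = 296 − 2p.
Supply slope: (229 − 226)/(26 − 25) = 3, so qs = 3p + 151.
Before the tax: set 296 − 2p = 3p + 151 → p* = £29, q* = 238.
With the tax collected from suppliers, supply shifts: qs = 3(p − 25.5) + 151.
New equilibrium: buyers pay £44.3, suppliers receive £18.8, q = 207.4. (Wedge: pb − ps = 25.5.)
Burden on buyers: £15.3; on suppliers: £10.2. (They sum to £25.5.)
The less price-elastic side of the market bears the larger share of a per-unit tax.

Buyers bear £15.3 per ride; suppliers bear £10.2 per ride.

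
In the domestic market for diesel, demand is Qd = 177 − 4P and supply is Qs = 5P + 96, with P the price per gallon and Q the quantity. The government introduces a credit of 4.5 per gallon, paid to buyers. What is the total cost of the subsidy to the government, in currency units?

Before the subsidy: set 177 − 4P = 5P + 96 → P* = 9, Q* = 141.
With a per-unit subsidy paid to buyers, each effectively pays P − 4.5, so demand becomes Qd = 177 − 4(P − 4.5).
Solving gives Q = 151 with buyers paying 6.5 and sellers receiving 11 (the 4.5 wedge).
Outlay = t · Q = 4.5 · 151 = 679.5.

Government outlay = 679.5.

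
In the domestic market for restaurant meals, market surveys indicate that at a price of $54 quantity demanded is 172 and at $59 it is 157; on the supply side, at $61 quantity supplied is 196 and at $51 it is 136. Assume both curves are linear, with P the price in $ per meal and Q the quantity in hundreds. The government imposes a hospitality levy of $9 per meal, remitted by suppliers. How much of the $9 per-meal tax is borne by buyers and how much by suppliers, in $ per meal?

Buyers bear $6 per meal; suppliers bear $3 per meal.

Demand slope: (157 − 172)/(59 − 54) = -3, so Qd = 334 − 3P.
Supply slope: (136 − 196)/(51 − 61) = 6, so Qs = 6P − 170.
Without the tax, 334 − 3P = 6P − 170 gives 9P = 504, so P* = $56 and Q* = 166.
With the tax collected from suppliers, supply shifts: Qs = 6(P − 9) − 170.
Solving gives Q = 148 with buyers paying $62 and suppliers receiving $53 (the $9 wedge).
Burden on buyers: $6; on suppliers: $3. (They sum to $9.)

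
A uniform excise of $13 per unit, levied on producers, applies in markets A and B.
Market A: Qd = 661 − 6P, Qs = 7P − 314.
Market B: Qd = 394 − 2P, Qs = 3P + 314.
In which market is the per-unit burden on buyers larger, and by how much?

Market B, by $0.8.

Market A: pre-tax P* = $75, Q* = 211; post-tax Q = 169; per-unit burden on buyers = $7.
Market B: pre-tax P* = $16, Q* = 362; post-tax Q = 346.4; per-unit burden on buyers = $7.8.
Difference: $7 vs $7.8 → market B is larger by $0.8.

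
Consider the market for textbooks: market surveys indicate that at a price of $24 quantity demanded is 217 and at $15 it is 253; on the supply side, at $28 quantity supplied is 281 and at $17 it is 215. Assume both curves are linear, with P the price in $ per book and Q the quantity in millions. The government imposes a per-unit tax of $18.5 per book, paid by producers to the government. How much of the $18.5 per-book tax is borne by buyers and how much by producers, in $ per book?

Buyers bear $11.1 per book; producers bear $7.4 per book.

Demand slope: (253 − 217)/(15 − 24) = -4, so Qd = 313 − 4P.
Supply slope: (215 − 281)/(17 − 28) = 6, so Qs = 6P + 113.
Before the tax: set 313 − 4P = 6P + 113 → P* = $20, Q* = 233.
With the tax collected from producers, supply shifts: Qs = 6(P − 18.5) + 113.
New equilibrium: buyers pay $31.1, producers receive $12.6, Q = 188.6. (Wedge: Pb − Ps = 18.5.)
Burden on buyers: $11.1; on producers: $7.4. (They sum to $18.5.)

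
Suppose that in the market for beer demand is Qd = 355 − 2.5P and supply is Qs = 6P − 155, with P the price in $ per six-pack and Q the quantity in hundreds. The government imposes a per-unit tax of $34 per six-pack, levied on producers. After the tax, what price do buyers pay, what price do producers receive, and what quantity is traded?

Without the tax, 355 − 2.5P = 6P − 155 gives 8.5P = 510, so P* = $60 and Q* = 205.
With the tax collected from producers, supply shifts: Qs = 6(P − 34) − 155.
New equilibrium: buyers pay $84, producers receive $50, Q = 145. (Wedge: Pb − Ps = 34.)
The less price-elastic side of the market bears the larger share of a per-unit tax.

Buyers pay $84; producers receive $50; quantity = 145.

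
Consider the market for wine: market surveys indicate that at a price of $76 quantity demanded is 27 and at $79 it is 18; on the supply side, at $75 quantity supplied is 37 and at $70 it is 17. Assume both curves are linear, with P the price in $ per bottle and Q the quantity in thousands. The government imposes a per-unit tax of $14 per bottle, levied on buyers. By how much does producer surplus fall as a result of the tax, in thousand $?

Demand slope: (18 − 27)/(79 − 76) = -3, so Qd = 255 − 3P.
Supply slope: (17 − 37)/(70 − 75) = 4, so Qs = 4P − 263.
Before the tax: set 255 − 3P = 4P − 263 → P* = $74, Q* = 33.
With the tax collected from buyers, demand (in seller-price terms) shifts: Qd = 255 − 3(P + 14).
Solving gives Q = 9 with buyers paying $82 and producers receiving $68 (the $14 wedge).
ΔPS is the trapezoid between Q = 9 and Q = 33 of height $6: ½ · (33 + 9) · 6 = $126.

Producer surplus falls by $126 thousand.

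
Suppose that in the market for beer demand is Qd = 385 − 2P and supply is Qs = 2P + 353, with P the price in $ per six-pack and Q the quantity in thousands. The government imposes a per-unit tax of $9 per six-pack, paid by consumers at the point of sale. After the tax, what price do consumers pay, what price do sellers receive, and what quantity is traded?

Consumers pay $12.5; sellers receive $3.5; quantity = 360.

Before the tax: set 385 − 2P = 2P + 353 → P* = $8, Q* = 369.
With the tax collected from consumers, demand (in seller-price terms) shifts: Qd = 385 − 2(P + 9).
New equilibrium: consumers pay $12.5, sellers receive $3.5, Q = 360. (Wedge: Pb − Ps = 9.)
The less price-elastic side of the market bears the larger share of a per-unit tax.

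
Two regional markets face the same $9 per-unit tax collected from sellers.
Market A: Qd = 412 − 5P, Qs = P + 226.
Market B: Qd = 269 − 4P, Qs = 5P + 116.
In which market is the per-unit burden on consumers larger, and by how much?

Market B, by $3.5.

Market A: pre-tax P* = $31, Q* = 257; post-tax Q = 249.5; per-unit burden on consumers = $1.5.
Market B: pre-tax P* = $17, Q* = 201; post-tax Q = 181; per-unit burden on consumers = $5.
Difference: $1.5 vs $5 → market B is larger by $3.5.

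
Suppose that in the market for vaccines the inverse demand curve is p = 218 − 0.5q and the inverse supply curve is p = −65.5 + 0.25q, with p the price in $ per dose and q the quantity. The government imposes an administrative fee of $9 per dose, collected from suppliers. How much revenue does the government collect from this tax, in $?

Inverting to q(p) form: qd = 436 − 2p; qs = 4p + 262.
Without the tax, 436 − 2p = 4p + 262 gives 6p = 174, so p* = $29 and q* = 378.
With the tax collected from suppliers, supply shifts: qs = 4(p − 9) + 262.
New equilibrium: buyers pay $35, suppliers receive $26, q = 366. (Wedge: pb − ps = 9.)
Revenue = t · Q = 9 · 366 = $3294.

Tax revenue = $3294.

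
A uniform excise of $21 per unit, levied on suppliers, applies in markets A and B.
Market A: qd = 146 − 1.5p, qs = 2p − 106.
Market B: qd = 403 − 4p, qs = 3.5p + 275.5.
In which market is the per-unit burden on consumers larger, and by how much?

Market A: pre-tax p* = $72, q* = 38; post-tax q = 20; per-unit burden on consumers = $12.
Market B: pre-tax p* = $17, q* = 335; post-tax q = 295.8; per-unit burden on consumers = $9.8.
Difference: $12 vs $9.8 → market A is larger by $2.2.

Market A, by $2.2.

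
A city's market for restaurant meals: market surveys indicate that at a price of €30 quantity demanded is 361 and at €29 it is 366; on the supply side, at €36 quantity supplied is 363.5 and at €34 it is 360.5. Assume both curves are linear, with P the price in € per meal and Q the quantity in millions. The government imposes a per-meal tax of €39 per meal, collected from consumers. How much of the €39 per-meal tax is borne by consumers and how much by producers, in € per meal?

Consumers bear €9 per meal; producers bear €30 per meal.

Demand slope: (366 − 361)/(29 − 30) = -5, so Qd = 511 − 5P.
Supply slope: (360.5 − 363.5)/(34 − 36) = 1.5, so Qs = 1.5P + 309.5.
Before the tax: set 511 − 5P = 1.5P + 309.5 → P* = €31, Q* = 356.
With the tax collected from consumers, demand (in seller-price terms) shifts: Qd = 511 − 5(P + 39).
Solving gives Q = 311 with consumers paying €40 and producers receiving €1 (the €39 wedge).
Burden on consumers: €9; on producers: €30. (They sum to €39.)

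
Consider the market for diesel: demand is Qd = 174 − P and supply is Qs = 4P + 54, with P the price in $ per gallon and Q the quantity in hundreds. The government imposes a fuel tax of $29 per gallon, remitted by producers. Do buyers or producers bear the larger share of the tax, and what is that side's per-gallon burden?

Buyers bear the larger share: $23.2 per gallon.

Without the tax, 174 − P = 4P + 54 gives 5P = 120, so P* = $24 and Q* = 150.
With the tax collected from producers, supply shifts: Qs = 4(P − 29) + 54.
Solving gives Q = 126.8 with buyers paying $47.2 and producers receiving $18.2 (the $29 wedge).
Per-gallon burden: buyers $23.2, producers $5.8.
Buyers take the larger share because demand is less price-elastic here (demand slope 1 vs supply slope 4).
The less price-elastic side of the market bears the larger share of a per-unit tax.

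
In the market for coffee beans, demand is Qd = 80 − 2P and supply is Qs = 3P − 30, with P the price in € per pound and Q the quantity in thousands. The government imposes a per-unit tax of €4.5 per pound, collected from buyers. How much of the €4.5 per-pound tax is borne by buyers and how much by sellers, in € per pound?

Before the tax: set 80 − 2P = 3P − 30 → P* = €22, Q* = 36.
With the tax collected from buyers, demand (in seller-price terms) shifts: Qd = 80 − 2(P + 4.5).
Solving gives Q = 30.6 with buyers paying €24.7 and sellers receiving €20.2 (the €4.5 wedge).
Burden on buyers: €2.7; on sellers: €1.8. (They sum to €4.5.)

Buyers bear €2.7 per pound; sellers bear €1.8 per pound.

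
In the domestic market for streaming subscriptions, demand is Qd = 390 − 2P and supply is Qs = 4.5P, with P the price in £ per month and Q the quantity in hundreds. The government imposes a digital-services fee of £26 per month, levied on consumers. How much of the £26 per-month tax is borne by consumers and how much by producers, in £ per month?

Without the tax, 390 − 2P = 4.5P gives 6.5P = 390, so P* = £60 and Q* = 270.
With the tax collected from consumers, demand (in seller-price terms) shifts: Qd = 390 − 2(P + 26).
Solving gives Q = 234 with consumers paying £78 and producers receiving £52 (the £26 wedge).
Burden on consumers: £18; on producers: £8. (They sum to £26.)
The less price-elastic side of the market bears the larger share of a per-unit tax.

Consumers bear £18 per month; producers bear £8 per month.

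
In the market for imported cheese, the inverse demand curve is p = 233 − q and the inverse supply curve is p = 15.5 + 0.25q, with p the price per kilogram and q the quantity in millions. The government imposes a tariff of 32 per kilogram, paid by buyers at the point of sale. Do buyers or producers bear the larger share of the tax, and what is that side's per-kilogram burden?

Inverting to q(p) form: qd = 233 − p; qs = 4p − 62.
Before the tax: set 233 − p = 4p − 62 → p* = 59, q* = 174.
With the tax collected from buyers, demand (in seller-price terms) shifts: qd = 233 − (p + 32).
Solving gives q = 148.4 with buyers paying 84.6 and producers receiving 52.6 (the 32 wedge).
Per-kilogram burden: buyers 25.6, producers 6.4.
Buyers take the larger share because demand is less price-elastic here (demand slope 1 vs supply slope 4).
The less price-elastic side of the market bears the larger share of a per-unit tax.

Buyers bear the larger share: 25.6 per kilogram.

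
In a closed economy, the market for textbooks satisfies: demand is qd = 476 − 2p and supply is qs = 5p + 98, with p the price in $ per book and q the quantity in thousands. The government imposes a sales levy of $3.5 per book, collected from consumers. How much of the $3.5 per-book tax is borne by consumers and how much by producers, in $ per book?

Consumers bear $2.5 per book; producers bear $1 per book.

Without the tax, 476 − 2p = 5p + 98 gives 7p = 378, so p* = $54 and q* = 368.
With the tax collected from consumers, demand (in seller-price terms) shifts: qd = 476 − 2(p + 3.5).
New equilibrium: consumers pay $56.5, producers receive $53, q = 363. (Wedge: pb − ps = 3.5.)
Burden on consumers: $2.5; on producers: $1. (They sum to $3.5.)
The less price-elastic side of the market bears the larger share of a per-unit tax.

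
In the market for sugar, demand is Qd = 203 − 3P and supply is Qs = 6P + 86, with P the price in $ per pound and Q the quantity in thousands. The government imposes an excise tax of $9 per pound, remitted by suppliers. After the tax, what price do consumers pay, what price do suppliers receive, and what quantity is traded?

Without the tax, 203 − 3P = 6P + 86 gives 9P = 117, so P* = $13 and Q* = 164.
With the tax collected from suppliers, supply shifts: Qs = 6(P − 9) + 86.
Solving gives Q = 146 with consumers paying $19 and suppliers receiving $10 (the $9 wedge).
The less price-elastic side of the market bears the larger share of a per-unit tax.

Consumers pay $19; suppliers receive $10; quantity = 146.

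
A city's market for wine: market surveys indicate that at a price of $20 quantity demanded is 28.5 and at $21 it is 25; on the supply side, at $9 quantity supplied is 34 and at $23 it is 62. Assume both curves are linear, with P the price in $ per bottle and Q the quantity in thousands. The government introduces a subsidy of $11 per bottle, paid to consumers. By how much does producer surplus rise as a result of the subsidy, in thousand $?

Demand slope: (25 − 28.5)/(21 − 20) = -3.5, so Qd = 98.5 − 3.5P.
Supply slope: (62 − 34)/(23 − 9) = 2, so Qs = 2P + 16.
Before the subsidy: set 98.5 − 3.5P = 2P + 16 → P* = $15, Q* = 46.
With a per-unit subsidy paid to consumers, each effectively pays P − 11, so demand becomes Qd = 98.5 − 3.5(P − 11).
New equilibrium: consumers pay $11, sellers receive $22, Q = 60. (Wedge: Pb − Ps = −11.)
ΔPS is the trapezoid between Q = 60 and Q = 46 of height $7: ½ · (46 + 60) · 7 = $371.

Producer surplus rises by $371 thousand.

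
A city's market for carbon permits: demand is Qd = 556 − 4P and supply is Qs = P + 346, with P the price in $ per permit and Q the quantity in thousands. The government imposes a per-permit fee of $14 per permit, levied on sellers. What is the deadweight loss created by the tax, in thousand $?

Deadweight loss = $78.4 thousand.

Without the tax, 556 − 4P = P + 346 gives 5P = 210, so P* = $42 and Q* = 388.
With the tax collected from sellers, supply shifts: Qs = (P − 14) + 346.
Solving gives Q = 376.8 with buyers paying $44.8 and sellers receiving $30.8 (the $14 wedge).
Quantity falls by |ΔQ| = |388 − 376.8| = 11.2.
DWL = ½ · t · |ΔQ| = ½ · 14 · 11.2 = $78.4.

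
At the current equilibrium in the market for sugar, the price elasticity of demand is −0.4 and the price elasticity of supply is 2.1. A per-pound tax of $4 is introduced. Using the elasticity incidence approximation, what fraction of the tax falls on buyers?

Incidence ratio: buyers' share ≈ εs / (εs + |εd|) = 2.1 / (2.1 + 0.4) = 0.84.
Supply is the more elastic side, so buyers bear the larger share.

Buyers' share ≈ 0.84.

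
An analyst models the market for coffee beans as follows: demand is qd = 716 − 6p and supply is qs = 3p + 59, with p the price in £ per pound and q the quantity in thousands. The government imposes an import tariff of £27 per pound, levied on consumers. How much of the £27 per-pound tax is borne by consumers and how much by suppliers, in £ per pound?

Consumers bear £9 per pound; suppliers bear £18 per pound.

Without the tax, 716 − 6p = 3p + 59 gives 9p = 657, so p* = £73 and q* = 278.
With the tax collected from consumers, demand (in seller-price terms) shifts: qd = 716 − 6(p + 27).
New equilibrium: consumers pay £82, suppliers receive £55, q = 224. (Wedge: pb − ps = 27.)
Burden on consumers: £9; on suppliers: £18. (They sum to £27.)
The less price-elastic side of the market bears the larger share of a per-unit tax.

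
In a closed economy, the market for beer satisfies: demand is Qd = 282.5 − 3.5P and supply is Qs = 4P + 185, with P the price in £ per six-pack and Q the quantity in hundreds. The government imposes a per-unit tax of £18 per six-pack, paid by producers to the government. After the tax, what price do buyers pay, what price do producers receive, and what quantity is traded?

Buyers pay £22.6; producers receive £4.6; quantity = 203.4.

Before the tax: set 282.5 − 3.5P = 4P + 185 → P* = £13, Q* = 237.
With the tax collected from producers, supply shifts: Qs = 4(P − 18) + 185.
Solving gives Q = 203.4 with buyers paying £22.6 and producers receiving £4.6 (the £18 wedge).
The less price-elastic side of the market bears the larger share of a per-unit tax.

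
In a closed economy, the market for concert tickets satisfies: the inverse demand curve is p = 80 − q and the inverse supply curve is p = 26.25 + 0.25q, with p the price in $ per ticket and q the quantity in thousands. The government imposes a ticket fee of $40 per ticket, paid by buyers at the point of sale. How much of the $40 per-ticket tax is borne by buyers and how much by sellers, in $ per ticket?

Buyers bear $32 per ticket; sellers bear $8 per ticket.

Inverting to q(p) form: qd = 80 − p; qs = 4p − 105.
Without the tax, 80 − p = 4p − 105 gives 5p = 185, so p* = $37 and q* = 43.
With the tax collected from buyers, demand (in seller-price terms) shifts: qd = 80 − (p + 40).
New equilibrium: buyers pay $69, sellers receive $29, q = 11. (Wedge: pb − ps = 40.)
Burden on buyers: $32; on sellers: $8. (They sum to $40.)
The less price-elastic side of the market bears the larger share of a per-unit tax.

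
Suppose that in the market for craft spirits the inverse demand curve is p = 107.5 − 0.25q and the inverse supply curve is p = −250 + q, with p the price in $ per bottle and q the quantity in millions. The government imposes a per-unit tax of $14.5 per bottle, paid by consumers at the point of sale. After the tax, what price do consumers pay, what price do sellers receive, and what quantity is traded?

Inverting to q(p) form: qd = 430 − 4p; qs = p + 250.
Before the tax: set 430 − 4p = p + 250 → p* = $36, q* = 286.
With the tax collected from consumers, demand (in seller-price terms) shifts: qd = 430 − 4(p + 14.5).
Solving gives q = 274.4 with consumers paying $38.9 and sellers receiving $24.4 (the $14.5 wedge).
The less price-elastic side of the market bears the larger share of a per-unit tax.

Consumers pay $38.9; sellers receive $24.4; quantity = 274.4.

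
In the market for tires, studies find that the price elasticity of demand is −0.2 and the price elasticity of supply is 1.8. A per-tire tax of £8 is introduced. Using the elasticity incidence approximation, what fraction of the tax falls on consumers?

Incidence ratio: consumers' share ≈ εs / (εs + |εd|) = 1.8 / (1.8 + 0.2) = 0.9.
Supply is the more elastic side, so consumers bear the larger share.

Consumers' share ≈ 0.9.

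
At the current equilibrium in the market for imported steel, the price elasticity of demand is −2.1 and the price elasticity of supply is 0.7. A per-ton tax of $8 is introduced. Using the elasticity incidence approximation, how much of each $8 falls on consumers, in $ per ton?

Consumers bear ≈ $2 per ton.

Incidence ratio: consumers' share ≈ εs / (εs + |εd|) = 0.7 / (0.7 + 2.1) = 0.25.
So consumers bear ≈ 0.25 × $8 = $2; suppliers bear $6.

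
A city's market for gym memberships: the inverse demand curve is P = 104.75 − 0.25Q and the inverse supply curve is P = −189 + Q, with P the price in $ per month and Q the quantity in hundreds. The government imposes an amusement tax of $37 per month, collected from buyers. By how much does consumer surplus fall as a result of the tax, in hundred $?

Rewrite in direct form: Qd = 419 − 4P and Qs = P + 189.
Without the tax, 419 − 4P = P + 189 gives 5P = 230, so P* = $46 and Q* = 235.
With the tax collected from buyers, demand (in seller-price terms) shifts: Qd = 419 − 4(P + 37).
New equilibrium: buyers pay $53.4, producers receive $16.4, Q = 205.4. (Wedge: Pb − Ps = 37.)
ΔCS is the trapezoid between Q = 205.4 and Q = 235 of height $7.4: ½ · (235 + 205.4) · 7.4 = $1629.48.

Consumer surplus falls by $1629.48 hundred.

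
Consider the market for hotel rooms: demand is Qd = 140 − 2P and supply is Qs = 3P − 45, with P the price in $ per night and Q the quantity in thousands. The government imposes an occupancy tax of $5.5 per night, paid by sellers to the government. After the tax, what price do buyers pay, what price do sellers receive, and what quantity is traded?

Before the tax: set 140 − 2P = 3P − 45 → P* = $37, Q* = 66.
With the tax collected from sellers, supply shifts: Qs = 3(P − 5.5) − 45.
New equilibrium: buyers pay $40.3, sellers receive $34.8, Q = 59.4. (Wedge: Pb − Ps = 5.5.)

Buyers pay $40.3; sellers receive $34.8; quantity = 59.4.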